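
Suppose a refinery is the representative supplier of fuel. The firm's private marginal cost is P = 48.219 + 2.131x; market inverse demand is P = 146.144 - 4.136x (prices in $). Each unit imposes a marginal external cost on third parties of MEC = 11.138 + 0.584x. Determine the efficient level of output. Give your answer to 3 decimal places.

Social marginal cost = private MC + MEC = 59.357 + 2.715x.
Set SMC = demand: 59.357 + 2.715x = 146.144 - 4.136x → x* = 12.6678.

x* = 12.668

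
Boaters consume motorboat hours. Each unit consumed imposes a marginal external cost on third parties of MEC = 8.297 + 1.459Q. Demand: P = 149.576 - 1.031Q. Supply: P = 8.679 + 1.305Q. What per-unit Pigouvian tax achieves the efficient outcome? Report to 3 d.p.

Social marginal benefit = demand − MEC = 141.279 - 2.490Q.
Set SMB = MC: 141.279 - 2.490Q = 8.679 + 1.305Q → Q* = 34.9407.
The Pigouvian tax equals MEC at Q*: 8.297 + 1.459×34.9407 = 59.2755.

tax = 59.275 per unit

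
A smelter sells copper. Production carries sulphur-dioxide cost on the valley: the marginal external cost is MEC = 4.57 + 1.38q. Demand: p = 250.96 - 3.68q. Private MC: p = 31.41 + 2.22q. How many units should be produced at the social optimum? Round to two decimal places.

Social marginal cost = private MC + MEC = 35.98 + 3.60q.
Set SMC = demand: 35.98 + 3.60q = 250.96 - 3.68q → q* = 29.5302.

q* = 29.53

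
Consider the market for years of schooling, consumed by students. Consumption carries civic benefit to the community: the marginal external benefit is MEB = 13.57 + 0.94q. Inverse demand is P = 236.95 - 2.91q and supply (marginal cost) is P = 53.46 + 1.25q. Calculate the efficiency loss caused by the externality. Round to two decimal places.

DWL = 470.26

Market equilibrium (private): 53.46 + 1.25q = 236.95 - 2.91q → q_m = 44.1082.
Social marginal benefit = demand + MEB = 250.52 - 1.97q.
Set SMB = MC: 250.52 - 1.97q = 53.46 + 1.25q → q* = 61.1988.
The loss is the area between SMB and MC from q* to q_m; with linear curves that's a triangle of height MEB(q_m).
DWL = ½ × 17.0906 × 55.0317 = 470.2624.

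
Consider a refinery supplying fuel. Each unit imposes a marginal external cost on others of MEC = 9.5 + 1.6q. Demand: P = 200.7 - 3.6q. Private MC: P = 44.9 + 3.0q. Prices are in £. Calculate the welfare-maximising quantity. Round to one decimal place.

Social marginal cost = private MC + MEC = 54.4 + 4.6q.
Set SMC = demand: 54.4 + 4.6q = 200.7 - 3.6q → q* = 17.8415.

q* = 17.8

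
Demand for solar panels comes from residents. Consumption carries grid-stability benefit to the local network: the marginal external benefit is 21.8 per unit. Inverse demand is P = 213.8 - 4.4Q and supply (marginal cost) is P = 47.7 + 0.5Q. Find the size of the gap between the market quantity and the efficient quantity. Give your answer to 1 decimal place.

Market equilibrium (private): 47.7 + 0.5Q = 213.8 - 4.4Q → Q_m = 33.8980.
Social marginal benefit = demand + MEB = 235.6 - 4.4Q.
Set SMB = MC: 235.6 - 4.4Q = 47.7 + 0.5Q → Q* = 38.3469.
Gap = |33.8980 − 38.3469| = 4.4489.

4.4 units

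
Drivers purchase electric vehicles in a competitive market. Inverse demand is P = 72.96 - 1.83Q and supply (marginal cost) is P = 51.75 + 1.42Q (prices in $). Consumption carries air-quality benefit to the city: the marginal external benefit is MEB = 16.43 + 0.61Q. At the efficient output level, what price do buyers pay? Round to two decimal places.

Social marginal benefit = demand + MEB = 89.39 - 1.22Q.
Set SMB = MC: 89.39 - 1.22Q = 51.75 + 1.42Q → Q* = 14.2576.
Consumer price on the demand curve at Q*: 72.96 − 1.83×14.2576 = 46.8686.

P = $46.87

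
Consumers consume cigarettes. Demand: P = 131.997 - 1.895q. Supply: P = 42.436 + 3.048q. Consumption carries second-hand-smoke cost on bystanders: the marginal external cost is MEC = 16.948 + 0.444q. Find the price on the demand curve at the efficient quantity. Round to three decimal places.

Social marginal benefit = demand − MEC = 115.049 - 2.339q.
Set SMB = MC: 115.049 - 2.339q = 42.436 + 3.048q → q* = 13.4793.
Consumer price on the demand curve at q*: 131.997 − 1.895×13.4793 = 106.4537.

P = 106.454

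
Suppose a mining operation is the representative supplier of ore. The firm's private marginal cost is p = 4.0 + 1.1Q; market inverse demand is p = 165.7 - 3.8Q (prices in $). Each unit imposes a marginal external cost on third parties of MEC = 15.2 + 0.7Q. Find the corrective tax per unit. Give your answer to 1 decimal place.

tax = $33.5 per unit

Social marginal cost = private MC + MEC = 19.2 + 1.8Q.
Set SMC = demand: 19.2 + 1.8Q = 165.7 - 3.8Q → Q* = 26.1607.
The Pigouvian tax equals MEC at Q*: 15.2 + 0.7×26.1607 = 33.5125.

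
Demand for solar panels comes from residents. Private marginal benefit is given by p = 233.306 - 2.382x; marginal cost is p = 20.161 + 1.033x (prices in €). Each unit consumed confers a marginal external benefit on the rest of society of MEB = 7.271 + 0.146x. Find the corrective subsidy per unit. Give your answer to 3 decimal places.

subsidy = €17.115 per unit

Social marginal benefit = demand + MEB = 240.577 - 2.236x.
Set SMB = MC: 240.577 - 2.236x = 20.161 + 1.033x → x* = 67.4261.
The Pigouvian subsidy equals MEB at x*: 7.271 + 0.146×67.4261 = 17.1152.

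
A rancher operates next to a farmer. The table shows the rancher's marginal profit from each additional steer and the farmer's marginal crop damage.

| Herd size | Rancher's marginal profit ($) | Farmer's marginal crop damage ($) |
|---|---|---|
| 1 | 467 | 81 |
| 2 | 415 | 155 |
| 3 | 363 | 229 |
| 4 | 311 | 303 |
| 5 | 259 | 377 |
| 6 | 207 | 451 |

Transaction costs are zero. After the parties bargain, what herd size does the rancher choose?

Bargaining reaches the level where marginal profit last exceeds marginal crop damage.
That holds through level 4 (311 ≥ 303) but not at 5 (259 < 377).

4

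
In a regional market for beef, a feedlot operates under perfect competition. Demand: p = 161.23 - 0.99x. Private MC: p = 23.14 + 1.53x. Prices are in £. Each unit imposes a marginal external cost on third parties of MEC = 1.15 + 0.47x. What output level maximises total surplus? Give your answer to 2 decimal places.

x* = 45.80

Social marginal cost = private MC + MEC = 24.29 + 2.00x.
Set SMC = demand: 24.29 + 2.00x = 161.23 - 0.99x → x* = 45.7993.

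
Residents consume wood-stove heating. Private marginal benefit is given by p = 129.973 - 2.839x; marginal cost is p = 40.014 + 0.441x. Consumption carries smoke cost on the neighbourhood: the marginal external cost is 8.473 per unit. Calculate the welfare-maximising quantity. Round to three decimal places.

x* = 24.843

Social marginal benefit = demand − MEC = 121.500 - 2.839x.
Set SMB = MC: 121.500 - 2.839x = 40.014 + 0.441x → x* = 24.8433.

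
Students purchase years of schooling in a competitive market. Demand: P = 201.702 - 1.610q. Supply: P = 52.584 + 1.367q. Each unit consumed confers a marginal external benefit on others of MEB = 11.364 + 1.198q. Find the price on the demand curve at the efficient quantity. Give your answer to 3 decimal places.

P = 56.465

Social marginal benefit = demand + MEB = 213.066 - 0.412q.
Set SMB = MC: 213.066 - 0.412q = 52.584 + 1.367q → q* = 90.2091.
Consumer price on the demand curve at q*: 201.702 − 1.610×90.2091 = 56.4653.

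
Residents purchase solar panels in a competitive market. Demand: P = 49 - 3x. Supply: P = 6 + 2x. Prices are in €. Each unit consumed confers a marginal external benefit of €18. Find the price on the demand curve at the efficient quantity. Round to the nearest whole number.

P = €12

Social marginal benefit = demand + MEB = 67 - 3x.
Set SMB = MC: 67 - 3x = 6 + 2x → x* = 12.2000.
Consumer price on the demand curve at x*: 49 − 3×12.2000 = 12.4000.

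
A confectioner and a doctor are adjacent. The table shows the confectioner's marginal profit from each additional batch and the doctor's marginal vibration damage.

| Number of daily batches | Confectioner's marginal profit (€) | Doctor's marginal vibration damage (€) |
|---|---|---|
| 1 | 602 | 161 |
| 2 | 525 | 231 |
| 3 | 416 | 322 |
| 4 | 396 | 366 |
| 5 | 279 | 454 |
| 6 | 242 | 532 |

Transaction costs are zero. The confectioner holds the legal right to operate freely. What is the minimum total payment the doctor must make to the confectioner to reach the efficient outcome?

Left alone the confectioner would choose level 6 (marginal profit stays positive).
Efficient level: k* = 4 (marginal profit ≥ marginal vibration damage through 4).
The doctor must at least cover the confectioner's forgone profit from cutting 6→4: 279 + 242 = 521.

€521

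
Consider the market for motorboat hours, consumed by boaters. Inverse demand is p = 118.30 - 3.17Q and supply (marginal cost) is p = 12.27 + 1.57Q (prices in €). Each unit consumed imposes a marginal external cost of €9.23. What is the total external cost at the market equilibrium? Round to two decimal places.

€206.47

Market equilibrium (private): 12.27 + 1.57Q = 118.30 - 3.17Q → Q_m = 22.3692.
Total external cost = MEC × Q_m = 9.23 × 22.3692 = 206.4677.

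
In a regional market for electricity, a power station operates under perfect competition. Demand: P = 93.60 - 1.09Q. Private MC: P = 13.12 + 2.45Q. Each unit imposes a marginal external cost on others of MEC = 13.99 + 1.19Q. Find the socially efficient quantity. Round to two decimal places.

Social marginal cost = private MC + MEC = 27.11 + 3.64Q.
Set SMC = demand: 27.11 + 3.64Q = 93.60 - 1.09Q → Q* = 14.0571.

Q* = 14.06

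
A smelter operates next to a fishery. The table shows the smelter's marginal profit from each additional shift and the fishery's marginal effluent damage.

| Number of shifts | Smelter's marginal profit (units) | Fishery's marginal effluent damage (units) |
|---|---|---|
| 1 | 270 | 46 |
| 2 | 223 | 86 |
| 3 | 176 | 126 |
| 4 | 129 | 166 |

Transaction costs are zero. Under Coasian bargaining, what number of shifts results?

Bargaining reaches the level where marginal profit last exceeds marginal effluent damage.
That holds through level 3 (176 ≥ 126) but not at 4 (129 < 166).

3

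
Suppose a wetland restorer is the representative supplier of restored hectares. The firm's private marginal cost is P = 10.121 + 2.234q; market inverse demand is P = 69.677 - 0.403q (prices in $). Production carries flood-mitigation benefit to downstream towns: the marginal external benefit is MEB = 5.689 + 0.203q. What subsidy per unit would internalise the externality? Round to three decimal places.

subsidy = $11.131 per unit

Social marginal cost = private MC − MEB = 4.432 + 2.031q.
Set SMC = demand: 4.432 + 2.031q = 69.677 - 0.403q → q* = 26.8057.
The Pigouvian subsidy equals MEB at q*: 5.689 + 0.203×26.8057 = 11.1306.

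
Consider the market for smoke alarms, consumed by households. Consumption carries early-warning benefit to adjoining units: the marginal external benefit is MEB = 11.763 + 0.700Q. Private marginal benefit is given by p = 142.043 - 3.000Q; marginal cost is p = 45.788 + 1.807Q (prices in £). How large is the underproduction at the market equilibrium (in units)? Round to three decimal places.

6.277 units

Market equilibrium (private): 45.788 + 1.807Q = 142.043 - 3.000Q → Q_m = 20.0239.
Social marginal benefit = demand + MEB = 153.806 - 2.300Q.
Set SMB = MC: 153.806 - 2.300Q = 45.788 + 1.807Q → Q* = 26.3009.
Gap = |20.0239 − 26.3009| = 6.2770.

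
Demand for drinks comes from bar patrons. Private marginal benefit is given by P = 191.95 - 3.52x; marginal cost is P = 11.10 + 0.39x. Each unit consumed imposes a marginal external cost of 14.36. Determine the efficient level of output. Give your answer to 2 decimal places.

x* = 42.58

Social marginal benefit = demand − MEC = 177.59 - 3.52x.
Set SMB = MC: 177.59 - 3.52x = 11.10 + 0.39x → x* = 42.5806.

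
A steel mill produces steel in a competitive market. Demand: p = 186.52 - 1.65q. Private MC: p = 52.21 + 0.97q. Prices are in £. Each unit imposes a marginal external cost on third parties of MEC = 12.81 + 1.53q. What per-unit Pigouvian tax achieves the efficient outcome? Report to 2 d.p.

Social marginal cost = private MC + MEC = 65.02 + 2.50q.
Set SMC = demand: 65.02 + 2.50q = 186.52 - 1.65q → q* = 29.2771.
The Pigouvian tax equals MEC at q*: 12.81 + 1.53×29.2771 = 57.6040.

tax = £57.60 per unit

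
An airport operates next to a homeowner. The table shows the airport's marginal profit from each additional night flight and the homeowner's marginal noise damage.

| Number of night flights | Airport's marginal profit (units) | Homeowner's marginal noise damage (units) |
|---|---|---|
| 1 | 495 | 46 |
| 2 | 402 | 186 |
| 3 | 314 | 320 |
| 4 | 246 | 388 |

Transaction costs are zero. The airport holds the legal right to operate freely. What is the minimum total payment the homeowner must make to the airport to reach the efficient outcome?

560

Left alone the airport would choose level 4 (marginal profit stays positive).
Efficient level: k* = 2 (marginal profit ≥ marginal noise damage through 2).
The homeowner must at least cover the airport's forgone profit from cutting 4→2: 314 + 246 = 560.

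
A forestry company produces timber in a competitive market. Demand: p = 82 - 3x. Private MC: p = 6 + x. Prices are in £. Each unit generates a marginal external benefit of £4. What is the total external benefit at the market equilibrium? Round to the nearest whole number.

Market equilibrium (private): 6 + x = 82 - 3x → x_m = 19.0000.
Total external benefit = MEB × x_m = 4 × 19.0000 = 76.0000.

£76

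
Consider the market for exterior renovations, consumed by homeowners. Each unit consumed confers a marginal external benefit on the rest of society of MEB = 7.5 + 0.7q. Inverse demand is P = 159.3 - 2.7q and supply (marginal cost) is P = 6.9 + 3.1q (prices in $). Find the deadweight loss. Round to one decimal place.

Market equilibrium (private): 6.9 + 3.1q = 159.3 - 2.7q → q_m = 26.2759.
Social marginal benefit = demand + MEB = 166.8 - 2.0q.
Set SMB = MC: 166.8 - 2.0q = 6.9 + 3.1q → q* = 31.3529.
The welfare-loss triangle has base |q_m − q*| and height MEB(q_m) (the vertical gap between SMB and MC is zero at q* and MEB at q_m).
DWL = ½ × 5.0770 × 25.8931 = 65.7296.

DWL = $65.7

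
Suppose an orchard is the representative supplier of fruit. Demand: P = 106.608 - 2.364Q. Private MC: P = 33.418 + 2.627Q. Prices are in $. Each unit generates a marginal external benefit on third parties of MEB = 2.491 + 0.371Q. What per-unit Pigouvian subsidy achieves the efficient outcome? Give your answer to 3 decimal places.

Social marginal cost = private MC − MEB = 30.927 + 2.256Q.
Set SMC = demand: 30.927 + 2.256Q = 106.608 - 2.364Q → Q* = 16.3812.
The Pigouvian subsidy equals MEB at Q*: 2.491 + 0.371×16.3812 = 8.5684.

subsidy = $8.568 per unit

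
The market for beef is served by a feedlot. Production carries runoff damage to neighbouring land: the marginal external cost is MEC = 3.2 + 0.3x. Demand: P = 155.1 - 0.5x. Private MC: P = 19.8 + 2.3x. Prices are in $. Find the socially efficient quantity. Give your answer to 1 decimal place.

x* = 42.6

Social marginal cost = private MC + MEC = 23.0 + 2.6x.
Set SMC = demand: 23.0 + 2.6x = 155.1 - 0.5x → x* = 42.6129.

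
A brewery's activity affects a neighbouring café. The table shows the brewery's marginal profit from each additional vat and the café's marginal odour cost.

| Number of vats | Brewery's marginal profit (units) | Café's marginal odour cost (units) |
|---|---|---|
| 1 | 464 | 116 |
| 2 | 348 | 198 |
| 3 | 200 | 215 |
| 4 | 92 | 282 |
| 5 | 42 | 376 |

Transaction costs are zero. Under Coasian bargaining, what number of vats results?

2

Bargaining reaches the level where marginal profit last exceeds marginal odour cost.
That holds through level 2 (348 ≥ 198) but not at 3 (200 < 215).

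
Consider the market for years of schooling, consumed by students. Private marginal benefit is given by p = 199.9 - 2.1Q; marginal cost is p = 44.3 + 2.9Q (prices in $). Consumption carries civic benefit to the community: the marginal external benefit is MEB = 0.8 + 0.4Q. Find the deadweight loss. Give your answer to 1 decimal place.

DWL = $19.1

Market equilibrium (private): 44.3 + 2.9Q = 199.9 - 2.1Q → Q_m = 31.1200.
Social marginal benefit = demand + MEB = 200.7 - 1.7Q.
Set SMB = MC: 200.7 - 1.7Q = 44.3 + 2.9Q → Q* = 34.0000.
Between Q* and Q_m the wedge SMB − MC runs linearly from 0 to MEB(Q_m), so the loss is a triangle.
DWL = ½ × 2.8800 × 13.2480 = 19.0771.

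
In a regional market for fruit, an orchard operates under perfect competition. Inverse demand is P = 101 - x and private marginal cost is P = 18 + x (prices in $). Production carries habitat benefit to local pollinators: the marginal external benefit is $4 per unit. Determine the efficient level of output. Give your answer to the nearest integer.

x* = 44

Social marginal cost = private MC − MEB = 14 + x.
Set SMC = demand: 14 + x = 101 - x → x* = 43.5000.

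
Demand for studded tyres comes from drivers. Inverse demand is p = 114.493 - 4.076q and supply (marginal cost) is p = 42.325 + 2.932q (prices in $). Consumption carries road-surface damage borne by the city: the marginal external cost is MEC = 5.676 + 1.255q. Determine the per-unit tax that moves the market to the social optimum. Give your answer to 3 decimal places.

Social marginal benefit = demand − MEC = 108.817 - 5.331q.
Set SMB = MC: 108.817 - 5.331q = 42.325 + 2.932q → q* = 8.0470.
The Pigouvian tax equals MEC at q*: 5.676 + 1.255×8.0470 = 15.7750.

tax = $15.775 per unit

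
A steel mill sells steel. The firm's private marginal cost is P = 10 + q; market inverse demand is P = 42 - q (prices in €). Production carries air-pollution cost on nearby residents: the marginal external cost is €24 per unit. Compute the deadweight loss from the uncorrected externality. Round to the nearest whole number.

DWL = €144

Market equilibrium (private): 10 + q = 42 - q → q_m = 16.0000.
Social marginal cost = private MC + MEC = 34 + q.
Set SMC = demand: 34 + q = 42 - q → q* = 4.0000.
Height of the DWL triangle at q_m is SMC(q_m) − demand(q_m) = MEC(q_m) = 24.0000.
DWL = ½ × 12.0000 × 24.0000 = 144.0000.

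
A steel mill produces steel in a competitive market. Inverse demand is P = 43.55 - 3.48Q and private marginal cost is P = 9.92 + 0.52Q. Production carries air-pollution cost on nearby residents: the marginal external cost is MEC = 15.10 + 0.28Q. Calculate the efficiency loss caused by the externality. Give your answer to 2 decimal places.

Market equilibrium (private): 9.92 + 0.52Q = 43.55 - 3.48Q → Q_m = 8.4075.
Social marginal cost = private MC + MEC = 25.02 + 0.80Q.
Set SMC = demand: 25.02 + 0.80Q = 43.55 - 3.48Q → Q* = 4.3294.
Between Q* and Q_m the wedge SMC − demand runs linearly from 0 to MEC(Q_m), so the loss is a triangle.
DWL = ½ × 4.0781 × 17.4541 = 35.5898.

DWL = 35.59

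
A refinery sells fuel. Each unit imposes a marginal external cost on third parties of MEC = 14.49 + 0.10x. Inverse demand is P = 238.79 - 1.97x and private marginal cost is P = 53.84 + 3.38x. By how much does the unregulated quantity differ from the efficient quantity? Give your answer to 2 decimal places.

Market equilibrium (private): 53.84 + 3.38x = 238.79 - 1.97x → x_m = 34.5701.
Social marginal cost = private MC + MEC = 68.33 + 3.48x.
Set SMC = demand: 68.33 + 3.48x = 238.79 - 1.97x → x* = 31.2771.
Gap = |34.5701 − 31.2771| = 3.2930.

3.29 units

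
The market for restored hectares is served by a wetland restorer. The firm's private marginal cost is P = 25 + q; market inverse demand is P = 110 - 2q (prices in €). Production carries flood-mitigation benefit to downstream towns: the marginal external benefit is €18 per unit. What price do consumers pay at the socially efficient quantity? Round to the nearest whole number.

P = €41

Social marginal cost = private MC − MEB = 7 + q.
Set SMC = demand: 7 + q = 110 - 2q → q* = 34.3333.
Consumer price on the demand curve at q*: 110 − 2×34.3333 = 41.3334.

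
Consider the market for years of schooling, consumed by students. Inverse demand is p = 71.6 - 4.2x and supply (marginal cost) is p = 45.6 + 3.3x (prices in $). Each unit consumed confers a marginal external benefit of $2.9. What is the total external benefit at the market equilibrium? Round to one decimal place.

$10.1

Market equilibrium (private): 45.6 + 3.3x = 71.6 - 4.2x → x_m = 3.4667.
Total external benefit = MEB × x_m = 2.9 × 3.4667 = 10.0534.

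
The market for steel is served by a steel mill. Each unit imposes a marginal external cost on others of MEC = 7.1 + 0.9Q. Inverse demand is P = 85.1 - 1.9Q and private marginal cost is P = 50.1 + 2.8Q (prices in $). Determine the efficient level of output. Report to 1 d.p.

Q* = 5.0

Social marginal cost = private MC + MEC = 57.2 + 3.7Q.
Set SMC = demand: 57.2 + 3.7Q = 85.1 - 1.9Q → Q* = 4.9821.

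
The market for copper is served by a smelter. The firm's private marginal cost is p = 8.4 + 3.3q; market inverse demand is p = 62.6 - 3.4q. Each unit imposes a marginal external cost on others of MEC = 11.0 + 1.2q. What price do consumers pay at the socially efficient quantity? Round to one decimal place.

Social marginal cost = private MC + MEC = 19.4 + 4.5q.
Set SMC = demand: 19.4 + 4.5q = 62.6 - 3.4q → q* = 5.4684.
Consumer price on the demand curve at q*: 62.6 − 3.4×5.4684 = 44.0074.

P = 44.0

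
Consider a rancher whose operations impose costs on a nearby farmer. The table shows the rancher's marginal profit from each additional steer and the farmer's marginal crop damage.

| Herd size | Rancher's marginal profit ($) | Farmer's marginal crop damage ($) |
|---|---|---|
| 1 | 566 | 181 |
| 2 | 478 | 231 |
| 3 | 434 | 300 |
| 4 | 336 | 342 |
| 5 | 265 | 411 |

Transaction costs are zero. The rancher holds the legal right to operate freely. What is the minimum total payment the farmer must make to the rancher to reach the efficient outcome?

Left alone the rancher would choose level 5 (marginal profit stays positive).
Efficient level: k* = 3 (marginal profit ≥ marginal crop damage through 3).
The farmer must at least cover the rancher's forgone profit from cutting 5→3: 336 + 265 = 601.

$601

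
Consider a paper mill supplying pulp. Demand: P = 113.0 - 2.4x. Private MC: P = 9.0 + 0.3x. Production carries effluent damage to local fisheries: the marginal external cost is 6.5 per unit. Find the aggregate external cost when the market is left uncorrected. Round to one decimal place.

250.4

Market equilibrium (private): 9.0 + 0.3x = 113.0 - 2.4x → x_m = 38.5185.
Total external cost = MEC × x_m = 6.5 × 38.5185 = 250.3703.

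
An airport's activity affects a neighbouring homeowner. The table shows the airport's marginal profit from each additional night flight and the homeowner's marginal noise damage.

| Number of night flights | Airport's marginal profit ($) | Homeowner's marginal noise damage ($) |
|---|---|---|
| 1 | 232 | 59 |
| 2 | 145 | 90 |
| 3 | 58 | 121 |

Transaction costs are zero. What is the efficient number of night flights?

Bargaining reaches the level where marginal profit last exceeds marginal noise damage.
That holds through level 2 (145 ≥ 90) but not at 3 (58 < 121).

2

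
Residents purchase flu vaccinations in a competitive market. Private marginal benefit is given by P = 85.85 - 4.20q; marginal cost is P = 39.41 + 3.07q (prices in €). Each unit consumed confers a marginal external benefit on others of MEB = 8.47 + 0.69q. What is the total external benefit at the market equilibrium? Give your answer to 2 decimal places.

Market equilibrium (private): 39.41 + 3.07q = 85.85 - 4.20q → q_m = 6.3879.
Total external benefit = ∫₀^{q_m} (8.47 + 0.69q) dq = 8.47×6.3879 + ½×0.69×6.3879² = 68.1833.

€68.18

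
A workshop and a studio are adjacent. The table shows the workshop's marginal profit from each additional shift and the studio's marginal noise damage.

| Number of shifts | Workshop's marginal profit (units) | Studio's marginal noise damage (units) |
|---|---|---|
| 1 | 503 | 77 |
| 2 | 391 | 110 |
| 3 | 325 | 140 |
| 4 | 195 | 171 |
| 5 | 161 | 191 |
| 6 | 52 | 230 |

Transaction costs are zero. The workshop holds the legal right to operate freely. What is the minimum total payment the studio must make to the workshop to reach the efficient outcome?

Left alone the workshop would choose level 6 (marginal profit stays positive).
Efficient level: k* = 4 (marginal profit ≥ marginal noise damage through 4).
The studio must at least cover the workshop's forgone profit from cutting 6→4: 161 + 52 = 213.

213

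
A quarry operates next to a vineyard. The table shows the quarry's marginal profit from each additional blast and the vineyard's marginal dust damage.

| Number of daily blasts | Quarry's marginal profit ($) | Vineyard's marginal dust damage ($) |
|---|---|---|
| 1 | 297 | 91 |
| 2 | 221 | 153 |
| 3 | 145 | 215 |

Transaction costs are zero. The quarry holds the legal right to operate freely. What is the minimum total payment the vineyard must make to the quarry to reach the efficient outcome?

$145

Left alone the quarry would choose level 3 (marginal profit stays positive).
Efficient level: k* = 2 (marginal profit ≥ marginal dust damage through 2).
The vineyard must at least cover the quarry's forgone profit from cutting 3→2: 145 = 145.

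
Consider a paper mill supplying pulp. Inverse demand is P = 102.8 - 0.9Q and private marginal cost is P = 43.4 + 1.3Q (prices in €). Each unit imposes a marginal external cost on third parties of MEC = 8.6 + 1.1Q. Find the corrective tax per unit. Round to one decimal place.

tax = €25.5 per unit

Social marginal cost = private MC + MEC = 52.0 + 2.4Q.
Set SMC = demand: 52.0 + 2.4Q = 102.8 - 0.9Q → Q* = 15.3939.
The Pigouvian tax equals MEC at Q*: 8.6 + 1.1×15.3939 = 25.5333.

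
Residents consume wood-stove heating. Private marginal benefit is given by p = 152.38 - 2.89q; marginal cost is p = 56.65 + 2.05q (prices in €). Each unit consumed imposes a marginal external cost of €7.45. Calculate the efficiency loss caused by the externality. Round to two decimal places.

Market equilibrium (private): 56.65 + 2.05q = 152.38 - 2.89q → q_m = 19.3785.
Social marginal benefit = demand − MEC = 144.93 - 2.89q.
Set SMB = MC: 144.93 - 2.89q = 56.65 + 2.05q → q* = 17.8704.
Between q* and q_m the wedge MC − SMB runs linearly from 0 to MEC(q_m), so the loss is a triangle.
DWL = ½ × 1.5081 × 7.4500 = 5.6177.

DWL = €5.62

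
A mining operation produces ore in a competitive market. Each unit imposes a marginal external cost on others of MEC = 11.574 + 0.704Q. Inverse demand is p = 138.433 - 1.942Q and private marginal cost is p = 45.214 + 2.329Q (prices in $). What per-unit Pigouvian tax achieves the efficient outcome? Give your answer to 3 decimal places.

tax = $23.127 per unit

Social marginal cost = private MC + MEC = 56.788 + 3.033Q.
Set SMC = demand: 56.788 + 3.033Q = 138.433 - 1.942Q → Q* = 16.4111.
The Pigouvian tax equals MEC at Q*: 11.574 + 0.704×16.4111 = 23.1274.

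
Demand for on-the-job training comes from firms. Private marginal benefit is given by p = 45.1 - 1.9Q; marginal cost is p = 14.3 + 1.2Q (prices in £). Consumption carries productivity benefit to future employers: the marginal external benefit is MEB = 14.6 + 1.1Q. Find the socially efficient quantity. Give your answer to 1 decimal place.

Social marginal benefit = demand + MEB = 59.7 - 0.8Q.
Set SMB = MC: 59.7 - 0.8Q = 14.3 + 1.2Q → Q* = 22.7000.

Q* = 22.7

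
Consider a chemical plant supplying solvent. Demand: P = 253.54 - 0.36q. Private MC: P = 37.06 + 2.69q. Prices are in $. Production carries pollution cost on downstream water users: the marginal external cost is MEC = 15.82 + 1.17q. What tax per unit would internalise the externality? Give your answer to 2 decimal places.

Social marginal cost = private MC + MEC = 52.88 + 3.86q.
Set SMC = demand: 52.88 + 3.86q = 253.54 - 0.36q → q* = 47.5498.
The Pigouvian tax equals MEC at q*: 15.82 + 1.17×47.5498 = 71.4533.

tax = $71.45 per unit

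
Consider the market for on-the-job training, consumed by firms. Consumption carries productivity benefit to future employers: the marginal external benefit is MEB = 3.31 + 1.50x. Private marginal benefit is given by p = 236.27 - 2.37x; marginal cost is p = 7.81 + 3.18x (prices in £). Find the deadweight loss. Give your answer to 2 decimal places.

DWL = £522.50

Market equilibrium (private): 7.81 + 3.18x = 236.27 - 2.37x → x_m = 41.1640.
Social marginal benefit = demand + MEB = 239.58 - 0.87x.
Set SMB = MC: 239.58 - 0.87x = 7.81 + 3.18x → x* = 57.2272.
Between x* and x_m the wedge SMB − MC runs linearly from 0 to MEB(x_m), so the loss is a triangle.
DWL = ½ × 16.0632 × 65.0559 = 522.5030.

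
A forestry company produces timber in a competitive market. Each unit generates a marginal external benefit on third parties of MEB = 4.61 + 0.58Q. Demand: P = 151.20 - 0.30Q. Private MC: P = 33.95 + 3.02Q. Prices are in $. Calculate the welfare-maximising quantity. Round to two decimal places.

Social marginal cost = private MC − MEB = 29.34 + 2.44Q.
Set SMC = demand: 29.34 + 2.44Q = 151.20 - 0.30Q → Q* = 44.4745.

Q* = 44.47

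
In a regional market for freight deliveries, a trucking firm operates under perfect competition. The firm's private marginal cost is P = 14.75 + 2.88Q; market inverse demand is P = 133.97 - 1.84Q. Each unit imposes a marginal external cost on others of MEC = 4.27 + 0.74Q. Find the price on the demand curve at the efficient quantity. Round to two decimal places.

P = 95.23

Social marginal cost = private MC + MEC = 19.02 + 3.62Q.
Set SMC = demand: 19.02 + 3.62Q = 133.97 - 1.84Q → Q* = 21.0531.
Consumer price on the demand curve at Q*: 133.97 − 1.84×21.0531 = 95.2323.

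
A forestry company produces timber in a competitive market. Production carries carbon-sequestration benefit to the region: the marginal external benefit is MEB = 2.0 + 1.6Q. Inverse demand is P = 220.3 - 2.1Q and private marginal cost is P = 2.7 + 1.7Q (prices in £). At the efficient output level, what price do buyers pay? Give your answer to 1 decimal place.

Social marginal cost = private MC − MEB = 0.7 + 0.1Q.
Set SMC = demand: 0.7 + 0.1Q = 220.3 - 2.1Q → Q* = 99.8182.
Consumer price on the demand curve at Q*: 220.3 − 2.1×99.8182 = 10.6818.

P = £10.7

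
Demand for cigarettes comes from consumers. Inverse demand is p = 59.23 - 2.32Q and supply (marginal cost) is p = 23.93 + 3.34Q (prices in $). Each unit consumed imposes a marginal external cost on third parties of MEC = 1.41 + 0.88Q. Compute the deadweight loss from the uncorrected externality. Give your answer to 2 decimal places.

DWL = $3.64

Market equilibrium (private): 23.93 + 3.34Q = 59.23 - 2.32Q → Q_m = 6.2367.
Social marginal benefit = demand − MEC = 57.82 - 3.20Q.
Set SMB = MC: 57.82 - 3.20Q = 23.93 + 3.34Q → Q* = 5.1820.
Height of the DWL triangle at Q_m is MC(Q_m) − SMB(Q_m) = MEC(Q_m) = 6.8983.
DWL = ½ × 1.0547 × 6.8983 = 3.6378.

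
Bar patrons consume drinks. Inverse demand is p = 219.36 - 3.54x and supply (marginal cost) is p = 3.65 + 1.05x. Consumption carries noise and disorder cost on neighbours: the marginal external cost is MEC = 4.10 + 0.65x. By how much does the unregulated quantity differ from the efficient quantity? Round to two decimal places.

Market equilibrium (private): 3.65 + 1.05x = 219.36 - 3.54x → x_m = 46.9956.
Social marginal benefit = demand − MEC = 215.26 - 4.19x.
Set SMB = MC: 215.26 - 4.19x = 3.65 + 1.05x → x* = 40.3836.
Gap = |46.9956 − 40.3836| = 6.6120.

6.61 units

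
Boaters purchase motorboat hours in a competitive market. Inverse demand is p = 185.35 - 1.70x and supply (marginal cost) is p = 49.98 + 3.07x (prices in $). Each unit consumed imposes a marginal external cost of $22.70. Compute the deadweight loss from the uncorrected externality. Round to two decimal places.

DWL = $54.01

Market equilibrium (private): 49.98 + 3.07x = 185.35 - 1.70x → x_m = 28.3795.
Social marginal benefit = demand − MEC = 162.65 - 1.70x.
Set SMB = MC: 162.65 - 1.70x = 49.98 + 3.07x → x* = 23.6205.
Height of the DWL triangle at x_m is MC(x_m) − SMB(x_m) = MEC(x_m) = 22.7000.
DWL = ½ × 4.7590 × 22.7000 = 54.0147.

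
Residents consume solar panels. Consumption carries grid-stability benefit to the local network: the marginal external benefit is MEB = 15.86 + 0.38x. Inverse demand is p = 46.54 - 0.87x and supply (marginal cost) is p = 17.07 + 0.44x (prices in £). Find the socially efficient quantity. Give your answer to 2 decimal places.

x* = 48.74

Social marginal benefit = demand + MEB = 62.40 - 0.49x.
Set SMB = MC: 62.40 - 0.49x = 17.07 + 0.44x → x* = 48.7419.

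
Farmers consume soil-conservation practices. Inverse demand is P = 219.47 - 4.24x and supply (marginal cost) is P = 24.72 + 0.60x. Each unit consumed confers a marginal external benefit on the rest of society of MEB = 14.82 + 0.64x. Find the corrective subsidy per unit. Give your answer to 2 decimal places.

Social marginal benefit = demand + MEB = 234.29 - 3.60x.
Set SMB = MC: 234.29 - 3.60x = 24.72 + 0.60x → x* = 49.8976.
The Pigouvian subsidy equals MEB at x*: 14.82 + 0.64×49.8976 = 46.7545.

subsidy = 46.75 per unit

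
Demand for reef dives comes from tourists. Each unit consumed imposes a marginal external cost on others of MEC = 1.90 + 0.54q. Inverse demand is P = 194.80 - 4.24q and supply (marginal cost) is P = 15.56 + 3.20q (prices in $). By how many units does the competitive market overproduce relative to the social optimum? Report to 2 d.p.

1.87 units

Market equilibrium (private): 15.56 + 3.20q = 194.80 - 4.24q → q_m = 24.0914.
Social marginal benefit = demand − MEC = 192.90 - 4.78q.
Set SMB = MC: 192.90 - 4.78q = 15.56 + 3.20q → q* = 22.2231.
Gap = |24.0914 − 22.2231| = 1.8683.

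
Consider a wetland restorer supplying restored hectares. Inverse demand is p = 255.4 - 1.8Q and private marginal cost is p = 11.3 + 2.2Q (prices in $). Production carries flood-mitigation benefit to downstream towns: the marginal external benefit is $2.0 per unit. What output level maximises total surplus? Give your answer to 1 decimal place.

Q* = 61.5

Social marginal cost = private MC − MEB = 9.3 + 2.2Q.
Set SMC = demand: 9.3 + 2.2Q = 255.4 - 1.8Q → Q* = 61.5250.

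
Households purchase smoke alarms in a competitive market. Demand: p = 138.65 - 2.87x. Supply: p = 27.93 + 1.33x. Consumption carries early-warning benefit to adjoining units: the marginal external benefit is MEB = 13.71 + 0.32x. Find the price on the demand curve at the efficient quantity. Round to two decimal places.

Social marginal benefit = demand + MEB = 152.36 - 2.55x.
Set SMB = MC: 152.36 - 2.55x = 27.93 + 1.33x → x* = 32.0696.
Consumer price on the demand curve at x*: 138.65 − 2.87×32.0696 = 46.6102.

P = 46.61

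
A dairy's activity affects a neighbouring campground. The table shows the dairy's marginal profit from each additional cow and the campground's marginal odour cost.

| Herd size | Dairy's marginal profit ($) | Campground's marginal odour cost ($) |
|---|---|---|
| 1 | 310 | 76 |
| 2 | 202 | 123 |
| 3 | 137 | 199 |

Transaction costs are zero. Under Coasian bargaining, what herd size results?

Bargaining reaches the level where marginal profit last exceeds marginal odour cost.
That holds through level 2 (202 ≥ 123) but not at 3 (137 < 199).

2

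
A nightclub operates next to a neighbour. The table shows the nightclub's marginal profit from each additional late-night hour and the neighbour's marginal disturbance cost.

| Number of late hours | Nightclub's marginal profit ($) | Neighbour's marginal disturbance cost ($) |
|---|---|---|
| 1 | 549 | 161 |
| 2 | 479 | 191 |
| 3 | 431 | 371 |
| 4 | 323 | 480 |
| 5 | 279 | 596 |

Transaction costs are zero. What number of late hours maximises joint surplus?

Bargaining reaches the level where marginal profit last exceeds marginal disturbance cost.
That holds through level 3 (431 ≥ 371) but not at 4 (323 < 480).

3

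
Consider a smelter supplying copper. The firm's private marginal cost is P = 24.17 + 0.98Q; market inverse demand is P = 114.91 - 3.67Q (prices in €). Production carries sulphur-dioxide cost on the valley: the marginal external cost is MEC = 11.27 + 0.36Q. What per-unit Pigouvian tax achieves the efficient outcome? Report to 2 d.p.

tax = €16.98 per unit

Social marginal cost = private MC + MEC = 35.44 + 1.34Q.
Set SMC = demand: 35.44 + 1.34Q = 114.91 - 3.67Q → Q* = 15.8623.
The Pigouvian tax equals MEC at Q*: 11.27 + 0.36×15.8623 = 16.9804.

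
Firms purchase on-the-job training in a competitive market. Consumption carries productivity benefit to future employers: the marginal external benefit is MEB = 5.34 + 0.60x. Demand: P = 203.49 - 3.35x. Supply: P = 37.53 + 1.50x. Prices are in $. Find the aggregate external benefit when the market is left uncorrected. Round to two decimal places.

Market equilibrium (private): 37.53 + 1.50x = 203.49 - 3.35x → x_m = 34.2186.
Total external benefit = ∫₀^{x_m} (5.34 + 0.60x) dx = 5.34×34.2186 + ½×0.60×34.2186² = 534.0011.

$534.00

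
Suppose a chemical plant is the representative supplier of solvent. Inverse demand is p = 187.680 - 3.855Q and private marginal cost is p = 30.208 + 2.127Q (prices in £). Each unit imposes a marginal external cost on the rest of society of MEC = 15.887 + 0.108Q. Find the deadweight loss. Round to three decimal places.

Market equilibrium (private): 30.208 + 2.127Q = 187.680 - 3.855Q → Q_m = 26.3243.
Social marginal cost = private MC + MEC = 46.095 + 2.235Q.
Set SMC = demand: 46.095 + 2.235Q = 187.680 - 3.855Q → Q* = 23.2488.
Height of the DWL triangle at Q_m is SMC(Q_m) − demand(Q_m) = MEC(Q_m) = 18.7300.
DWL = ½ × 3.0755 × 18.7300 = 28.8021.

DWL = £28.802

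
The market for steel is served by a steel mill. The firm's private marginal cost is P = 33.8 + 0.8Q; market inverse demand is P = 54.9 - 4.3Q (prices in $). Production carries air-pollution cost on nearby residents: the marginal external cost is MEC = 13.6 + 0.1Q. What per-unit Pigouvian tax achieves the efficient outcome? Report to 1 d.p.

tax = $13.7 per unit

Social marginal cost = private MC + MEC = 47.4 + 0.9Q.
Set SMC = demand: 47.4 + 0.9Q = 54.9 - 4.3Q → Q* = 1.4423.
The Pigouvian tax equals MEC at Q*: 13.6 + 0.1×1.4423 = 13.7442.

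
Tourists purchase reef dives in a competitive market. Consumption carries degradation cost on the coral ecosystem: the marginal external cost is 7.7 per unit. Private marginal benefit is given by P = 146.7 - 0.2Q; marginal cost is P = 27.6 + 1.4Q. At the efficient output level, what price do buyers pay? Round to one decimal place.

Social marginal benefit = demand − MEC = 139.0 - 0.2Q.
Set SMB = MC: 139.0 - 0.2Q = 27.6 + 1.4Q → Q* = 69.6250.
Consumer price on the demand curve at Q*: 146.7 − 0.2×69.6250 = 132.7750.

P = 132.8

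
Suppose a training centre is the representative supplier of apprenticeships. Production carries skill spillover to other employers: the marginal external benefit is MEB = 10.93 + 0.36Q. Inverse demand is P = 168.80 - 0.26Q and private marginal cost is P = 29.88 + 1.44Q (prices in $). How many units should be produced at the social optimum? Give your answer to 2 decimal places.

Social marginal cost = private MC − MEB = 18.95 + 1.08Q.
Set SMC = demand: 18.95 + 1.08Q = 168.80 - 0.26Q → Q* = 111.8284.

Q* = 111.83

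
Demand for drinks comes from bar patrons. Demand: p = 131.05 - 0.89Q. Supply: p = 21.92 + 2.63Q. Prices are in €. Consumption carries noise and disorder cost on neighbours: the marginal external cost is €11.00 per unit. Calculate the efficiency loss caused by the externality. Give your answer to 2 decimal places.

Market equilibrium (private): 21.92 + 2.63Q = 131.05 - 0.89Q → Q_m = 31.0028.
Social marginal benefit = demand − MEC = 120.05 - 0.89Q.
Set SMB = MC: 120.05 - 0.89Q = 21.92 + 2.63Q → Q* = 27.8778.
The loss is the area between SMB and MC from Q* to Q_m; with linear curves that's a triangle of height MEC(Q_m).
DWL = ½ × 3.1250 × 11.0000 = 17.1875.

DWL = €17.19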